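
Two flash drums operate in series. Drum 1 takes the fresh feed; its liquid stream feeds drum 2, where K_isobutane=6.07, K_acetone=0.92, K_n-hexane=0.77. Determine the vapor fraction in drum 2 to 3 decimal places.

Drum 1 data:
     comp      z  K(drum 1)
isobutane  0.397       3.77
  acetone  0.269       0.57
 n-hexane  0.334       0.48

V/F (drum 2) = 0.702

Drum 1:
Newton iteration, ψ₁⁰ = 0.49:
  ψ₁ = 0.490: g = 0.0869, g' = -0.791 → ψ₁ = 0.600
  ψ₁ = 0.600: g = 0.0048, g' = -0.711 → ψ₁ = 0.607
Converged at ψ₁ = 0.607.
Drum-1 compositions:
  isobutane: x = 0.148, y = 0.558
  acetone: x = 0.364, y = 0.207
  n-hexane: x = 0.488, y = 0.234
Drum-2 feed = drum-1 liquid: z₂ = (0.1481, 0.3640, 0.4879).
Drum 2:
Rachford–Rice: g(ψ₂) = Σ zᵢ(Kᵢ−1)/(1+ψ₂(Kᵢ−1)) = 0.
Feasibility: ΣzᵢKᵢ = 1.610, Σzᵢ/Kᵢ = 1.054 — both > 1, two phases present.
Iterate (Newton) starting at ψ₂ = 0.66:
  ψ₂ = 0.660: g = 0.0097, g' = -0.240 → ψ₂ = 0.700
  ψ₂ = 0.700: g = 0.0004, g' = -0.223 → ψ₂ = 0.702
Converged at ψ₂ = 0.702.
  isobutane: x = 0.032, y = 0.197
  acetone: x = 0.386, y = 0.355
  n-hexane: x = 0.582, y = 0.448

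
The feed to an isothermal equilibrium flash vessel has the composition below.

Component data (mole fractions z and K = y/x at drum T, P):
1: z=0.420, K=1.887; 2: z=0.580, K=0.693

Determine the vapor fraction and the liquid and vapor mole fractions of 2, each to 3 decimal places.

Let ψ = V/F and solve Σ zᵢ(Kᵢ−1)/(1+ψ(Kᵢ−1)) = 0.
g(0) = ΣzᵢKᵢ − 1 = 0.194 and g(1) = 1 − Σzᵢ/Kᵢ = -0.060, so a root lies in (0, 1).
Binary case is linear: z₁(K₁−1)(1+ψ(K₂−1)) + z₂(K₂−1)(1+ψ(K₁−1)) = 0
⇒ ψ = [z₁(K₁−1)+z₂(K₂−1)] / [−(K₁−1)(K₂−1)] = 0.1945/0.2723 = 0.714
Compositions from xᵢ = zᵢ/(1+ψ(Kᵢ−1)), yᵢ = Kᵢxᵢ:
  1: x = 0.257, y = 0.485
  2: x = 0.743, y = 0.515

ψ = 0.714, x_2 = 0.743, y_2 = 0.515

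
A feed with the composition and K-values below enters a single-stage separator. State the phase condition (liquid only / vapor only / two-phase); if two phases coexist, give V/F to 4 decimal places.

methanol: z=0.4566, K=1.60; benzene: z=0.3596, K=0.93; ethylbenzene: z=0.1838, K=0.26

ΣzᵢKᵢ = 1.1128; Σzᵢ/Kᵢ = 1.3790.
Both exceed 1, so a two-phase solution exists.
Newton iteration, ψ⁰ = 0.5:
  ψ = 0.5000: g = -0.03124, g' = -0.3527 → ψ = 0.4114
  ψ = 0.4114: g = -0.00175, g' = -0.3157 → ψ = 0.4059
Converged at ψ = 0.4059.

two-phase, V/F = 0.4059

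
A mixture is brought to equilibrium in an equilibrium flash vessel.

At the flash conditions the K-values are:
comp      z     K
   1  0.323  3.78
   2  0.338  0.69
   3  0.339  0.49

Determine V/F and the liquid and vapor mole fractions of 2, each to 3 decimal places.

Material balance + equilibrium reduce to Σ zᵢ(Kᵢ−1)/(1+V/F(Kᵢ−1)) = 0.
Feasibility: ΣzᵢKᵢ = 1.620, Σzᵢ/Kᵢ = 1.267 — both > 1, two phases present.
Newton–Raphson from V/F = 0.5:
  V/F = 0.500: g = 0.0196, g' = -0.641 → V/F = 0.531
Converged at V/F = 0.531.
Compositions from xᵢ = zᵢ/(1+V/F(Kᵢ−1)), yᵢ = Kᵢxᵢ:
  1: x = 0.130, y = 0.493
  2: x = 0.405, y = 0.279
  3: x = 0.465, y = 0.228

V/F = 0.531, x_2 = 0.405, y_2 = 0.279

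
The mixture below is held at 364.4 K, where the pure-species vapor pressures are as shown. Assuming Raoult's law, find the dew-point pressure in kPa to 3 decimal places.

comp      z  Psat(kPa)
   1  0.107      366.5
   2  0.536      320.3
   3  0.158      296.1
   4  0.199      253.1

Pdew = 304.392 kPa

At the dew point ψ → 1, so Σzᵢ/Kᵢ = 1 with Kᵢ = Pᵢˢᵃᵗ/P ⇒ 1/P = Σzᵢ/Pᵢˢᵃᵗ.
1/P = 0.107/366.5 + 0.536/320.3 + 0.158/296.1 + 0.199/253.1 = 0.003285 ⇒ P = 304.392 kPa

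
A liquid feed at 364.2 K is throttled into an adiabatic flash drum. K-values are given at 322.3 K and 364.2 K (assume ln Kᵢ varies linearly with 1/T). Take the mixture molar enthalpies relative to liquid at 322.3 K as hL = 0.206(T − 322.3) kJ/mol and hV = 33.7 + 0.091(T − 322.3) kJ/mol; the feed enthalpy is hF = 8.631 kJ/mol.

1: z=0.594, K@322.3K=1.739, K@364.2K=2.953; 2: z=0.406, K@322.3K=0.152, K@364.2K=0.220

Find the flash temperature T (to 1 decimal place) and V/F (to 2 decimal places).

Adiabatic flash: solve Rachford–Rice at each trial T, then check hF = ψ·hV(T) + (1−ψ)·hL(T).
  T = 322.3 K: K = (1.739, 0.152), RR gives ψ = 0.151, H_out = 5.091 kJ/mol
  T = 364.2 K: K = (2.953, 0.220), RR gives ψ = 0.554, H_out = 24.622 kJ/mol
  T = 343.2 K: K = (2.302, 0.185), RR gives ψ = 0.417, H_out = 17.349 kJ/mol
  T = 332.8 K: K = (2.011, 0.168), RR gives ψ = 0.312, H_out = 12.316 kJ/mol
  T = 327.6 K: K = (1.873, 0.160), RR gives ψ = 0.242, H_out = 9.113 kJ/mol
  T = 325.0 K: K = (1.807, 0.156), RR gives ψ = 0.201, H_out = 7.256 kJ/mol
  T = 326.3 K: K = (1.840, 0.158), RR gives ψ = 0.222, H_out = 8.209 kJ/mol
Linear interpolation between T = 326.3 (H_out = 8.209) and T = 327.6 (H_out = 9.113) on hF = 8.631 gives T ≈ 326.9 K, at which ψ = 0.23.

T = 326.9 K, V/F = 0.23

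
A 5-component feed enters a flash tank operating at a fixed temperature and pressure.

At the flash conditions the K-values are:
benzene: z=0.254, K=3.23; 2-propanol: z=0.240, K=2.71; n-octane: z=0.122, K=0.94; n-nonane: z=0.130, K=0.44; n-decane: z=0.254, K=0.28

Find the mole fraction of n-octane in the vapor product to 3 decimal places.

y_n-octane = 0.119

Let ψ = V/F and solve Σ zᵢ(Kᵢ−1)/(1+ψ(Kᵢ−1)) = 0.
g(0) = ΣzᵢKᵢ − 1 = 0.714 and g(1) = 1 − Σzᵢ/Kᵢ = -0.500, so a root lies in (0, 1).
Newton iteration, ψ⁰ = 0.66:
  ψ = 0.660: g = -0.0496, g' = -0.943 → ψ = 0.607
  ψ = 0.607: g = -0.0010, g' = -0.907 → ψ = 0.606
Converged at ψ = 0.606.
Compositions from xᵢ = zᵢ/(1+ψ(Kᵢ−1)), yᵢ = Kᵢxᵢ:
  benzene: x = 0.108, y = 0.349
  2-propanol: x = 0.118, y = 0.319
  n-octane: x = 0.127, y = 0.119
  n-nonane: x = 0.197, y = 0.087
  n-decane: x = 0.451, y = 0.126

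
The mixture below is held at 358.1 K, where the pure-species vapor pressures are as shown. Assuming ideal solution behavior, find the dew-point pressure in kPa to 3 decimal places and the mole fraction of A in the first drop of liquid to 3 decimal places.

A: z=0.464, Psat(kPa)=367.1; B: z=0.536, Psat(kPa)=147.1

At the dew point ψ → 1, so Σzᵢ/Kᵢ = 1 with Kᵢ = Pᵢˢᵃᵗ/P ⇒ 1/P = Σzᵢ/Pᵢˢᵃᵗ.
1/P = 0.464/367.1 + 0.536/147.1 = 0.004908 ⇒ P = 203.760 kPa
xᵢ = zᵢP/Pᵢˢᵃᵗ ⇒ x_A = 0.464·203.760/367.1 = 0.258

Pdew = 203.760 kPa, x_A = 0.258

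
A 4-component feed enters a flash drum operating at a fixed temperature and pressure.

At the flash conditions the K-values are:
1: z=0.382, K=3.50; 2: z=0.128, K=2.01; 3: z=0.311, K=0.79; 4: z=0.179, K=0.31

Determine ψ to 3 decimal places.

ψ = 0.846

Material balance + equilibrium reduce to Σ zᵢ(Kᵢ−1)/(1+ψ(Kᵢ−1)) = 0.
Check two-phase: ΣzᵢKᵢ = 1.895 > 1 and Σzᵢ/Kᵢ = 1.144 > 1, so g(0) = 0.895 > 0 and g(1) = -0.144 < 0.
Iterate (Newton) starting at ψ = 0.33:
  ψ = 0.330: g = 0.3902, g' = -0.949 → ψ = 0.741
  ψ = 0.741: g = 0.0786, g' = -0.712 → ψ = 0.851
  ψ = 0.851: g = -0.0042, g' = -0.803 → ψ = 0.846
Converged at ψ = 0.846.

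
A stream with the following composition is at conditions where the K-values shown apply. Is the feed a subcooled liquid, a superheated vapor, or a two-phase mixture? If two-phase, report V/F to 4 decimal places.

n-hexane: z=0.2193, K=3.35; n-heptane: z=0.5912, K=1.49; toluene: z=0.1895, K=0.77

superheated vapor

ΣzᵢKᵢ = 1.7615; Σzᵢ/Kᵢ = 0.7083.
Since Σzᵢ/Kᵢ < 1 the mixture is above its dew point — single vapor phase.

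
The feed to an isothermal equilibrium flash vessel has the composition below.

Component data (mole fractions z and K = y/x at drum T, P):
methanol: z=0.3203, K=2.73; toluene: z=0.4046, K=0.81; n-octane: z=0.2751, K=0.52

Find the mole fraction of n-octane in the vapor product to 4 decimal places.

y_n-octane = 0.2008

Iterate (Newton) starting at β = 0.5:
  β = 0.5000: g = 0.03842, g' = -0.4032 → β = 0.5953
  β = 0.5953: g = 0.00143, g' = -0.3755 → β = 0.5991
Converged at β = 0.5991.
Compositions from xᵢ = zᵢ/(1+β(Kᵢ−1)), yᵢ = Kᵢxᵢ:
  methanol: x = 0.1573, y = 0.4294
  toluene: x = 0.4566, y = 0.3698
  n-octane: x = 0.3861, y = 0.2008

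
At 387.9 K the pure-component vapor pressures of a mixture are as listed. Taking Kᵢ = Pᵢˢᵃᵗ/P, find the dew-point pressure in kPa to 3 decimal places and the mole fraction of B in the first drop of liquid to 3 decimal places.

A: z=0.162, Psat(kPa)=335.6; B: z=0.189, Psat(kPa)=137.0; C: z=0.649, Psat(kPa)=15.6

Pdew = 23.007 kPa, x_B = 0.032

At the dew point ψ → 1, so Σzᵢ/Kᵢ = 1 with Kᵢ = Pᵢˢᵃᵗ/P ⇒ 1/P = Σzᵢ/Pᵢˢᵃᵗ.
1/P = 0.162/335.6 + 0.189/137.0 + 0.649/15.6 = 0.043465 ⇒ P = 23.007 kPa
xᵢ = zᵢP/Pᵢˢᵃᵗ ⇒ x_B = 0.189·23.007/137.0 = 0.032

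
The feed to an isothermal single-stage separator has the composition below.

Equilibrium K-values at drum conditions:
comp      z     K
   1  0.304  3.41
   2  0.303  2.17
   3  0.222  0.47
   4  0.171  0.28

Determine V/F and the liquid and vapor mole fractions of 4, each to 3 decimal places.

V/F = 0.736, x_4 = 0.364, y_4 = 0.102

Material balance + equilibrium reduce to Σ zᵢ(Kᵢ−1)/(1+V/F(Kᵢ−1)) = 0.
Check two-phase: ΣzᵢKᵢ = 1.846 > 1 and Σzᵢ/Kᵢ = 1.312 > 1, so g(0) = 0.846 > 0 and g(1) = -0.312 < 0.
Iterate (Newton) starting at V/F = 0.69:
  V/F = 0.690: g = 0.0411, g' = -0.881 → V/F = 0.737
  V/F = 0.737: g = -0.0008, g' = -0.919 → V/F = 0.736
Converged at V/F = 0.736.
Compositions from xᵢ = zᵢ/(1+V/F(Kᵢ−1)), yᵢ = Kᵢxᵢ:
  1: x = 0.110, y = 0.374
  2: x = 0.163, y = 0.353
  3: x = 0.364, y = 0.171
  4: x = 0.364, y = 0.102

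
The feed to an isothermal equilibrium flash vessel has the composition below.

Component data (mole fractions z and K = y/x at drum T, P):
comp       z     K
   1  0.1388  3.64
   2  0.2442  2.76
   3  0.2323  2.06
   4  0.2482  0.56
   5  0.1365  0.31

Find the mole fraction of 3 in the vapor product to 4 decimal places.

y_3 = 0.2496

Rachford–Rice: g(ψ) = Σ zᵢ(Kᵢ−1)/(1+ψ(Kᵢ−1)) = 0.
Feasibility: ΣzᵢKᵢ = 1.8391, Σzᵢ/Kᵢ = 1.1229 — both > 1, two phases present.
Newton iteration, ψ⁰ = 0.5:
  ψ = 0.5000: g = 0.26369, g' = -0.7357 → ψ = 0.8584
  ψ = 0.8584: g = 0.00578, g' = -0.7973 → ψ = 0.8657
  ψ = 0.8657: g = -0.00003, g' = -0.8055 → ψ = 0.8656
Converged at ψ = 0.8656.
Compositions from xᵢ = zᵢ/(1+ψ(Kᵢ−1)), yᵢ = Kᵢxᵢ:
  1: x = 0.0422, y = 0.1538
  2: x = 0.0968, y = 0.2671
  3: x = 0.1211, y = 0.2496
  4: x = 0.4009, y = 0.2245
  5: x = 0.3389, y = 0.1051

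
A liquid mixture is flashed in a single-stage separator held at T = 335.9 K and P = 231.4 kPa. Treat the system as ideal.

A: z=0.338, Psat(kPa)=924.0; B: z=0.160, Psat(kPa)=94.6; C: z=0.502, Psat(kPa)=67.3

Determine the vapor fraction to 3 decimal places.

ψ = 0.275

Raoult's law: Kᵢ = Pᵢˢᵃᵗ/P = Pᵢˢᵃᵗ/231.4.
  K_A = 924.0/231.4 = 3.99309, K_B = 94.6/231.4 = 0.40882, K_C = 67.3/231.4 = 0.29084
Let ψ = V/F and solve Σ zᵢ(Kᵢ−1)/(1+ψ(Kᵢ−1)) = 0.
g(0) = ΣzᵢKᵢ − 1 = 0.561 and g(1) = 1 − Σzᵢ/Kᵢ = -1.202, so a root lies in (0, 1).
Iterate (Newton) starting at ψ = 0.5:
  ψ = 0.500: g = -0.2806, g' = -1.205 → ψ = 0.267
  ψ = 0.267: g = 0.0108, g' = -1.398 → ψ = 0.275
Converged at ψ = 0.275.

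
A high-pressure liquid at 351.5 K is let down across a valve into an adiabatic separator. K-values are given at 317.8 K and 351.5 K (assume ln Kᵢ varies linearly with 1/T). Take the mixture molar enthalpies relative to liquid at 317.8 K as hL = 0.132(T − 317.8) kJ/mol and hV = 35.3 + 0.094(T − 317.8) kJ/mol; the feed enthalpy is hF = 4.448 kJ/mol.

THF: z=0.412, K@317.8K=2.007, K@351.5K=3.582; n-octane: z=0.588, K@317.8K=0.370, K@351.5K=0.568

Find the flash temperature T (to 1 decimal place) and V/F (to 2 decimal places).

Adiabatic flash: solve Rachford–Rice at each trial T, then check hF = ψ·hV(T) + (1−ψ)·hL(T).
  T = 317.8 K: K = (2.007, 0.370), RR gives ψ = 0.070, H_out = 2.473 kJ/mol
  T = 351.5 K: K = (3.582, 0.568), RR gives ψ = 0.726, H_out = 29.146 kJ/mol
  T = 334.6 K: K = (2.718, 0.463), RR gives ψ = 0.425, H_out = 16.955 kJ/mol
  T = 326.2 K: K = (2.345, 0.415), RR gives ψ = 0.267, H_out = 10.457 kJ/mol
  T = 322.0 K: K = (2.172, 0.392), RR gives ψ = 0.176, H_out = 6.739 kJ/mol
  T = 319.9 K: K = (2.088, 0.381), RR gives ψ = 0.125, H_out = 4.689 kJ/mol
Linear interpolation between T = 317.8 (H_out = 2.473) and T = 319.9 (H_out = 4.689) on hF = 4.448 gives T ≈ 319.7 K, at which ψ = 0.12.

T = 319.7 K, V/F = 0.12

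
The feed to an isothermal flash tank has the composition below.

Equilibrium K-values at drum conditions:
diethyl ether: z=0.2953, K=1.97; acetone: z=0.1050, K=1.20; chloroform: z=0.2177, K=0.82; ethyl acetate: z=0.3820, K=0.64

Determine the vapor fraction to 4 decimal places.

Material balance + equilibrium reduce to Σ zᵢ(Kᵢ−1)/(1+ψ(Kᵢ−1)) = 0.
g(0) = ΣzᵢKᵢ − 1 = 0.1307 and g(1) = 1 − Σzᵢ/Kᵢ = -0.0998, so a root lies in (0, 1).
Newton iteration, ψ⁰ = 0.54:
  ψ = 0.5400: g = -0.00718, g' = -0.2080 → ψ = 0.5055
  ψ = 0.5055: g = 0.00005, g' = -0.2111 → ψ = 0.5057
Converged at ψ = 0.5057.

ψ = 0.5057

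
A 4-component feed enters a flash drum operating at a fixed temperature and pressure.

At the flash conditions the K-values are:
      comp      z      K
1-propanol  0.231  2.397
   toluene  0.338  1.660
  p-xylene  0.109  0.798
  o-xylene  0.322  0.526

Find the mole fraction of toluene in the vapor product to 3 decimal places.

Let ψ = V/F and solve Σ zᵢ(Kᵢ−1)/(1+ψ(Kᵢ−1)) = 0.
g(0) = ΣzᵢKᵢ − 1 = 0.371 and g(1) = 1 − Σzᵢ/Kᵢ = -0.049, so a root lies in (0, 1).
Newton–Raphson from ψ = 0.5:
  ψ = 0.500: g = 0.1332, g' = -0.369 → ψ = 0.861
  ψ = 0.861: g = 0.0043, g' = -0.366 → ψ = 0.873
Converged at ψ = 0.873.
Compositions from xᵢ = zᵢ/(1+ψ(Kᵢ−1)), yᵢ = Kᵢxᵢ:
  1-propanol: x = 0.104, y = 0.250
  toluene: x = 0.214, y = 0.356
  p-xylene: x = 0.132, y = 0.106
  o-xylene: x = 0.549, y = 0.289

y_toluene = 0.356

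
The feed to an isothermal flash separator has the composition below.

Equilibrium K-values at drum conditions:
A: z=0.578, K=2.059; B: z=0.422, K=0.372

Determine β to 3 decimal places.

Let β = V/F and solve Σ zᵢ(Kᵢ−1)/(1+β(Kᵢ−1)) = 0.
g(0) = ΣzᵢKᵢ − 1 = 0.347 and g(1) = 1 − Σzᵢ/Kᵢ = -0.415, so a root lies in (0, 1).
Iterate (Newton) starting at β = 0.64:
  β = 0.640: g = -0.0783, g' = -0.696 → β = 0.527
  β = 0.527: g = -0.0036, g' = -0.639 → β = 0.522
Converged at β = 0.522.

β = 0.522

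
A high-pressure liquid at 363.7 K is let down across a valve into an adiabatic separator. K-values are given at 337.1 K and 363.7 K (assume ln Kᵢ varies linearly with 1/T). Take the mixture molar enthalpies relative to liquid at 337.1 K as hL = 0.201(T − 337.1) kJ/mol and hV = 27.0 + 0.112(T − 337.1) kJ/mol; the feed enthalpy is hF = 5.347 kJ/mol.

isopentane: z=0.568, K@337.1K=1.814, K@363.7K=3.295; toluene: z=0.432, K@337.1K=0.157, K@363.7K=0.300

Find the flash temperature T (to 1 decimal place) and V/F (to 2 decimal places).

T = 338.6 K, V/F = 0.19

Adiabatic flash: solve Rachford–Rice at each trial T, then check hF = ψ·hV(T) + (1−ψ)·hL(T).
  T = 337.1 K: K = (1.814, 0.157), RR gives ψ = 0.143, H_out = 3.863 kJ/mol
  T = 363.7 K: K = (3.295, 0.300), RR gives ψ = 0.623, H_out = 20.697 kJ/mol
  T = 350.4 K: K = (2.473, 0.220), RR gives ψ = 0.435, H_out = 13.893 kJ/mol
  T = 343.8 K: K = (2.127, 0.187), RR gives ψ = 0.315, H_out = 9.660 kJ/mol
  T = 340.5 K: K = (1.968, 0.172), RR gives ψ = 0.239, H_out = 7.072 kJ/mol
  T = 338.8 K: K = (1.890, 0.164), RR gives ψ = 0.194, H_out = 5.552 kJ/mol
Linear interpolation between T = 337.1 (H_out = 3.863) and T = 338.8 (H_out = 5.552) on hF = 5.347 gives T ≈ 338.6 K, at which ψ = 0.19.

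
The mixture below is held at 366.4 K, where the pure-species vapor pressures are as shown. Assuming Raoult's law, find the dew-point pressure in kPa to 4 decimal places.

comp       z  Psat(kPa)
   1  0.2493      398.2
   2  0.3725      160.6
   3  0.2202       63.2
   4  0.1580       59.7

Pdew = 110.1778 kPa

At the dew point ψ → 1, so Σzᵢ/Kᵢ = 1 with Kᵢ = Pᵢˢᵃᵗ/P ⇒ 1/P = Σzᵢ/Pᵢˢᵃᵗ.
1/P = 0.2493/398.2 + 0.3725/160.6 + 0.2202/63.2 + 0.1580/59.7 = 0.0090762 ⇒ P = 110.1778 kPa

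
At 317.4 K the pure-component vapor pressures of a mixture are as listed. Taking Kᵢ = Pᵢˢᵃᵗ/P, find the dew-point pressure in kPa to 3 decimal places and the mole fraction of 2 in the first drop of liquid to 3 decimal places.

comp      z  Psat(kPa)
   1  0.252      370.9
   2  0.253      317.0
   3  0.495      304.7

Pdew = 322.364 kPa, x_2 = 0.257

At the dew point ψ → 1, so Σzᵢ/Kᵢ = 1 with Kᵢ = Pᵢˢᵃᵗ/P ⇒ 1/P = Σzᵢ/Pᵢˢᵃᵗ.
1/P = 0.252/370.9 + 0.253/317.0 + 0.495/304.7 = 0.003102 ⇒ P = 322.364 kPa
xᵢ = zᵢP/Pᵢˢᵃᵗ ⇒ x_2 = 0.253·322.364/317.0 = 0.257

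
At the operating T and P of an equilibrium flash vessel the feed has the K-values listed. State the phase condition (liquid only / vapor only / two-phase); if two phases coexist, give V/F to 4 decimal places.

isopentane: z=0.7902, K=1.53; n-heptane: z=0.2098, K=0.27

two-phase, V/F = 0.6866

ΣzᵢKᵢ = 1.2657; Σzᵢ/Kᵢ = 1.2935.
Both exceed 1, so a two-phase solution exists.
Iterate (Newton) starting at ψ = 0.5:
  ψ = 0.5000: g = 0.08988, g' = -0.4160 → ψ = 0.7161
  ψ = 0.7161: g = -0.01731, g' = -0.6075 → ψ = 0.6876
  ψ = 0.6876: g = -0.00055, g' = -0.5699 → ψ = 0.6866
Converged at ψ = 0.6866.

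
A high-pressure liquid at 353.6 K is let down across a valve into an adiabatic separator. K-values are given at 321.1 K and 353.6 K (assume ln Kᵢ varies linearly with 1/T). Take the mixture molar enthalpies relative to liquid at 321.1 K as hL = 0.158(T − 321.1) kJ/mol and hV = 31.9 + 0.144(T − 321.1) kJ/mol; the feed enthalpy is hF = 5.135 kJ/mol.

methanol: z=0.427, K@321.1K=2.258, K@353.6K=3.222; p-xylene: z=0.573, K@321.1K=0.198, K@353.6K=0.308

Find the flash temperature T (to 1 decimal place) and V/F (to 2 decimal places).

T = 326.4 K, V/F = 0.14

Adiabatic flash: solve Rachford–Rice at each trial T, then check hF = ψ·hV(T) + (1−ψ)·hL(T).
  T = 321.1 K: K = (2.258, 0.198), RR gives ψ = 0.077, H_out = 2.454 kJ/mol
  T = 353.6 K: K = (3.222, 0.308), RR gives ψ = 0.359, H_out = 16.429 kJ/mol
  T = 337.4 K: K = (2.722, 0.250), RR gives ψ = 0.236, H_out = 10.062 kJ/mol
  T = 329.2 K: K = (2.483, 0.223), RR gives ψ = 0.163, H_out = 6.467 kJ/mol
  T = 325.1 K: K = (2.368, 0.210), RR gives ψ = 0.122, H_out = 4.508 kJ/mol
  T = 327.1 K: K = (2.424, 0.216), RR gives ψ = 0.142, H_out = 5.480 kJ/mol
Linear interpolation between T = 325.1 (H_out = 4.508) and T = 327.1 (H_out = 5.480) on hF = 5.135 gives T ≈ 326.4 K, at which ψ = 0.14.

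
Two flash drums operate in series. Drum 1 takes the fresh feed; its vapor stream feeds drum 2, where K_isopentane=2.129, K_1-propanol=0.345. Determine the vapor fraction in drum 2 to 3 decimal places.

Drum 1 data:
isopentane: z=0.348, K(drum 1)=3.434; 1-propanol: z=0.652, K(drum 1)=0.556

V/F (drum 2) = 0.392

Drum 1:
Let ψ₁ = V/F and solve Σ zᵢ(Kᵢ−1)/(1+ψ₁(Kᵢ−1)) = 0.
g(0) = ΣzᵢKᵢ − 1 = 0.558 and g(1) = 1 − Σzᵢ/Kᵢ = -0.274, so a root lies in (0, 1).
Newton iteration, ψ₁⁰ = 0.34:
  ψ₁ = 0.340: g = 0.1225, g' = -0.796 → ψ₁ = 0.494
  ψ₁ = 0.494: g = 0.0138, g' = -0.636 → ψ₁ = 0.516
Converged at ψ₁ = 0.516.
Drum-1 compositions:
  isopentane: x = 0.154, y = 0.530
  1-propanol: x = 0.846, y = 0.470
Drum-2 feed = drum-1 vapor: z₂ = (0.5298, 0.4702).
Drum 2:
Rachford–Rice: g(ψ₂) = Σ zᵢ(Kᵢ−1)/(1+ψ₂(Kᵢ−1)) = 0.
Check two-phase: ΣzᵢKᵢ = 1.290 > 1 and Σzᵢ/Kᵢ = 1.612 > 1, so g(0) = 0.290 > 0 and g(1) = -0.612 < 0.
Binary case is linear: z₁(K₁−1)(1+ψ₂(K₂−1)) + z₂(K₂−1)(1+ψ₂(K₁−1)) = 0
⇒ ψ₂ = [z₁(K₁−1)+z₂(K₂−1)] / [−(K₁−1)(K₂−1)] = 0.2901/0.7395 = 0.392
  isopentane: x = 0.367, y = 0.782
  1-propanol: x = 0.633, y = 0.218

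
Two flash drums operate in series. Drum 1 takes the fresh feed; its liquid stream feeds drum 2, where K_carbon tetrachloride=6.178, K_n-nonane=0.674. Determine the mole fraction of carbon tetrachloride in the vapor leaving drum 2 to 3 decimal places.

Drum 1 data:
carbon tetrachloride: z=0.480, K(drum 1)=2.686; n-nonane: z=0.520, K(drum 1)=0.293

y_carbon tetrachloride (drum 2) = 0.366

Drum 1:
Let ψ₁ = V/F and solve Σ zᵢ(Kᵢ−1)/(1+ψ₁(Kᵢ−1)) = 0.
Check two-phase: ΣzᵢKᵢ = 1.442 > 1 and Σzᵢ/Kᵢ = 1.953 > 1, so g(0) = 0.442 > 0 and g(1) = -0.953 < 0.
Binary case is linear: z₁(K₁−1)(1+ψ₁(K₂−1)) + z₂(K₂−1)(1+ψ₁(K₁−1)) = 0
⇒ ψ₁ = [z₁(K₁−1)+z₂(K₂−1)] / [−(K₁−1)(K₂−1)] = 0.4416/1.1920 = 0.371
Drum-1 compositions:
  carbon tetrachloride: x = 0.295, y = 0.794
  n-nonane: x = 0.705, y = 0.206
Drum-2 feed = drum-1 liquid: z₂ = (0.2954, 0.7046).
Drum 2:
Rachford–Rice: g(ψ₂) = Σ zᵢ(Kᵢ−1)/(1+ψ₂(Kᵢ−1)) = 0.
Check two-phase: ΣzᵢKᵢ = 2.300 > 1 and Σzᵢ/Kᵢ = 1.093 > 1, so g(0) = 1.300 > 0 and g(1) = -0.093 < 0.
Binary case is linear: z₁(K₁−1)(1+ψ₂(K₂−1)) + z₂(K₂−1)(1+ψ₂(K₁−1)) = 0
⇒ ψ₂ = [z₁(K₁−1)+z₂(K₂−1)] / [−(K₁−1)(K₂−1)] = 1.3001/1.6880 = 0.770
  carbon tetrachloride: x = 0.059, y = 0.366
  n-nonane: x = 0.941, y = 0.634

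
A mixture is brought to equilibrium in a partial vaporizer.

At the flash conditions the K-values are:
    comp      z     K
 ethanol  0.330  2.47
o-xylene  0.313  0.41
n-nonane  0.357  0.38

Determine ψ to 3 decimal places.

ψ = 0.089

Iterate (Newton) starting at ψ = 0.51:
  ψ = 0.510: g = -0.3106, g' = -0.749 → ψ = 0.096
  ψ = 0.096: g = -0.0056, g' = -0.826 → ψ = 0.089
Converged at ψ = 0.089.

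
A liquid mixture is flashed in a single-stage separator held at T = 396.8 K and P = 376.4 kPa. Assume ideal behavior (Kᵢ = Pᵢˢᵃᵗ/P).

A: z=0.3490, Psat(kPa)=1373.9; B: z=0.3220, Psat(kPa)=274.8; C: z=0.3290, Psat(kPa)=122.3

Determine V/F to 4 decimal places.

V/F = 0.4546

Raoult's law: Kᵢ = Pᵢˢᵃᵗ/P = Pᵢˢᵃᵗ/376.4.
  K_A = 1373.9/376.4 = 3.650106, K_B = 274.8/376.4 = 0.730074, K_C = 122.3/376.4 = 0.324920
Rachford–Rice: g(V/F) = Σ zᵢ(Kᵢ−1)/(1+V/F(Kᵢ−1)) = 0.
Feasibility: ΣzᵢKᵢ = 1.6159, Σzᵢ/Kᵢ = 1.5492 — both > 1, two phases present.
Newton iteration, V/F⁰ = 0.5:
  V/F = 0.5000: g = -0.03795, g' = -0.8264 → V/F = 0.4541
  V/F = 0.4541: g = 0.00043, g' = -0.8471 → V/F = 0.4546
Converged at V/F = 0.4546.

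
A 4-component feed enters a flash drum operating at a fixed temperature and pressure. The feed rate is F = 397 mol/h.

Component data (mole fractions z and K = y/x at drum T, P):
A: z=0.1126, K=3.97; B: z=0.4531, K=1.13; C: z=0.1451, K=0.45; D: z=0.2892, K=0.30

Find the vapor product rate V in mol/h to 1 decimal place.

V = 46.7 mol/h

Let ψ = V/F and solve Σ zᵢ(Kᵢ−1)/(1+ψ(Kᵢ−1)) = 0.
Check two-phase: ΣzᵢKᵢ = 1.1111 > 1 and Σzᵢ/Kᵢ = 1.7158 > 1, so g(0) = 0.1111 > 0 and g(1) = -0.7158 < 0.
Newton iteration, ψ⁰ = 0.5:
  ψ = 0.5000: g = -0.23164, g' = -0.5865 → ψ = 0.1051
  ψ = 0.1051: g = 0.00980, g' = -0.7990 → ψ = 0.1173
  ψ = 0.1173: g = 0.00017, g' = -0.7720 → ψ = 0.1175
Converged at ψ = 0.1175.
Then V = ψ·F = 0.1175·397 = 46.7 mol/h and L = F − V = 350.3 mol/h.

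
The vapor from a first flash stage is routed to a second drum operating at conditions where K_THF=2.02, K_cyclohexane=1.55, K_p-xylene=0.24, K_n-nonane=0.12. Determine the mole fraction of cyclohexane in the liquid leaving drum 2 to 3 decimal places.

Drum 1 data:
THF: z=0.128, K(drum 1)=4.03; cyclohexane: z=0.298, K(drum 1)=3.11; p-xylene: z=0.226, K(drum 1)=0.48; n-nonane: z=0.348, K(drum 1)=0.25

Drum 1:
Let ψ₁ = V/F and solve Σ zᵢ(Kᵢ−1)/(1+ψ₁(Kᵢ−1)) = 0.
g(0) = ΣzᵢKᵢ − 1 = 0.638 and g(1) = 1 − Σzᵢ/Kᵢ = -0.990, so a root lies in (0, 1).
Newton–Raphson from ψ₁ = 0.48:
  ψ₁ = 0.480: g = -0.0940, g' = -1.109 → ψ₁ = 0.395
  ψ₁ = 0.395: g = 0.0005, g' = -1.130 → ψ₁ = 0.396
Converged at ψ₁ = 0.396.
Drum-1 compositions:
  THF: x = 0.058, y = 0.235
  cyclohexane: x = 0.162, y = 0.505
  p-xylene: x = 0.285, y = 0.137
  n-nonane: x = 0.495, y = 0.124
Drum-2 feed = drum-1 vapor: z₂ = (0.2346, 0.5051, 0.1366, 0.1237).
Drum 2:
Material balance + equilibrium reduce to Σ zᵢ(Kᵢ−1)/(1+ψ₂(Kᵢ−1)) = 0.
Check two-phase: ΣzᵢKᵢ = 1.304 > 1 and Σzᵢ/Kᵢ = 2.042 > 1, so g(0) = 0.304 > 0 and g(1) = -1.042 < 0.
Newton iteration, ψ₂⁰ = 0.54:
  ψ₂ = 0.540: g = -0.0150, g' = -0.767 → ψ₂ = 0.520
Converged at ψ₂ = 0.520.
  THF: x = 0.153, y = 0.310
  cyclohexane: x = 0.393, y = 0.609
  p-xylene: x = 0.226, y = 0.054
  n-nonane: x = 0.228, y = 0.027

x_cyclohexane (drum 2) = 0.393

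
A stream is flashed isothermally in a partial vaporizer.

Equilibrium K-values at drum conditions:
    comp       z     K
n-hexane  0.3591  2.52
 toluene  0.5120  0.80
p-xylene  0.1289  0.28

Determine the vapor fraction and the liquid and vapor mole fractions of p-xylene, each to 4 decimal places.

ψ = 0.6124, x_p-xylene = 0.2306, y_p-xylene = 0.0646

Material balance + equilibrium reduce to Σ zᵢ(Kᵢ−1)/(1+ψ(Kᵢ−1)) = 0.
Check two-phase: ΣzᵢKᵢ = 1.3506 > 1 and Σzᵢ/Kᵢ = 1.2429 > 1, so g(0) = 0.3506 > 0 and g(1) = -0.2429 < 0.
Newton–Raphson from ψ = 0.64:
  ψ = 0.6400: g = -0.01287, g' = -0.4699 → ψ = 0.6126
  ψ = 0.6126: g = -0.00010, g' = -0.4630 → ψ = 0.6124
Converged at ψ = 0.6124.
Compositions from xᵢ = zᵢ/(1+ψ(Kᵢ−1)), yᵢ = Kᵢxᵢ:
  n-hexane: x = 0.1860, y = 0.4687
  toluene: x = 0.5835, y = 0.4668
  p-xylene: x = 0.2306, y = 0.0646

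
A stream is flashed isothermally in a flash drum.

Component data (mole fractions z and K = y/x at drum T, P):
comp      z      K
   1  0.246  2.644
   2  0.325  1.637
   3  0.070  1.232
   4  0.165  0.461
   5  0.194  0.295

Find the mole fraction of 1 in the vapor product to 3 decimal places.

y_1 = 0.328

Let β = V/F and solve Σ zᵢ(Kᵢ−1)/(1+β(Kᵢ−1)) = 0.
Check two-phase: ΣzᵢKᵢ = 1.402 > 1 and Σzᵢ/Kᵢ = 1.364 > 1, so g(0) = 0.402 > 0 and g(1) = -0.364 < 0.
Iterate (Newton) starting at β = 0.5:
  β = 0.500: g = 0.0606, g' = -0.599 → β = 0.601
  β = 0.601: g = -0.0016, g' = -0.635 → β = 0.599
Converged at β = 0.599.
Compositions from xᵢ = zᵢ/(1+β(Kᵢ−1)), yᵢ = Kᵢxᵢ:
  1: x = 0.124, y = 0.328
  2: x = 0.235, y = 0.385
  3: x = 0.061, y = 0.076
  4: x = 0.244, y = 0.112
  5: x = 0.336, y = 0.099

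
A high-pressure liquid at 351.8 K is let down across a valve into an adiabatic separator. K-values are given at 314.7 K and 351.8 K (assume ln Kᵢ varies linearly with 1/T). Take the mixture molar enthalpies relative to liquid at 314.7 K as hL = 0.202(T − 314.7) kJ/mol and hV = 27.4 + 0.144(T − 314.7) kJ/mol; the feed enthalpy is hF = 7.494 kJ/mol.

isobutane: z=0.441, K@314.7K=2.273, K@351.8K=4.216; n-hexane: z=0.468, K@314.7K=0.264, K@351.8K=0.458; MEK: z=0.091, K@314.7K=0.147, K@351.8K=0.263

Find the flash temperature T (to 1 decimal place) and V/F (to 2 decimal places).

T = 320.3 K, V/F = 0.23

Adiabatic flash: solve Rachford–Rice at each trial T, then check hF = ψ·hV(T) + (1−ψ)·hL(T).
  T = 314.7 K: K = (2.273, 0.264, 0.147), RR gives ψ = 0.145, H_out = 3.965 kJ/mol
  T = 351.8 K: K = (4.216, 0.458, 0.263), RR gives ψ = 0.588, H_out = 22.338 kJ/mol
  T = 333.2 K: K = (3.147, 0.353, 0.200), RR gives ψ = 0.394, H_out = 14.110 kJ/mol
  T = 323.9 K: K = (2.684, 0.306, 0.172), RR gives ψ = 0.284, H_out = 9.478 kJ/mol
  T = 319.3 K: K = (2.473, 0.285, 0.159), RR gives ψ = 0.219, H_out = 6.883 kJ/mol
  T = 321.6 K: K = (2.577, 0.295, 0.165), RR gives ψ = 0.253, H_out = 8.214 kJ/mol
  T = 320.5 K: K = (2.527, 0.290, 0.162), RR gives ψ = 0.237, H_out = 7.586 kJ/mol
Linear interpolation between T = 319.3 (H_out = 6.883) and T = 320.5 (H_out = 7.586) on hF = 7.494 gives T ≈ 320.3 K, at which ψ = 0.23.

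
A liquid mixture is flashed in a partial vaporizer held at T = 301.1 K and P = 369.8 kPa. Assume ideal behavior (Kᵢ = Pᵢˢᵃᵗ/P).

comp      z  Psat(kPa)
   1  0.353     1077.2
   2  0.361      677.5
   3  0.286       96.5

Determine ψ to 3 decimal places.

ψ = 0.739

Raoult's law: Kᵢ = Pᵢˢᵃᵗ/P = Pᵢˢᵃᵗ/369.8.
  K_1 = 1077.2/369.8 = 2.91293, K_2 = 677.5/369.8 = 1.83207, K_3 = 96.5/369.8 = 0.26095
Newton iteration, ψ⁰ = 0.41:
  ψ = 0.410: g = 0.2992, g' = -0.866 → ψ = 0.755
  ψ = 0.755: g = -0.0178, g' = -1.111 → ψ = 0.739
Converged at ψ = 0.739.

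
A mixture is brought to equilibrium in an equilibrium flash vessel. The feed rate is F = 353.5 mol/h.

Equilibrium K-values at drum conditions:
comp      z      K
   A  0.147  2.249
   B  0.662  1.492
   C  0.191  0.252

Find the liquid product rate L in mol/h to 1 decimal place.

L = 84.8 mol/h

Material balance + equilibrium reduce to Σ zᵢ(Kᵢ−1)/(1+β(Kᵢ−1)) = 0.
g(0) = ΣzᵢKᵢ − 1 = 0.366 and g(1) = 1 − Σzᵢ/Kᵢ = -0.267, so a root lies in (0, 1).
Iterate (Newton) starting at β = 0.5:
  β = 0.500: g = 0.1462, g' = -0.463 → β = 0.816
  β = 0.816: g = -0.0432, g' = -0.841 → β = 0.764
  β = 0.764: g = -0.0031, g' = -0.728 → β = 0.760
Converged at β = 0.760.
Then V = β·F = 0.7602·353.5 = 268.7 mol/h and L = F − V = 84.8 mol/h.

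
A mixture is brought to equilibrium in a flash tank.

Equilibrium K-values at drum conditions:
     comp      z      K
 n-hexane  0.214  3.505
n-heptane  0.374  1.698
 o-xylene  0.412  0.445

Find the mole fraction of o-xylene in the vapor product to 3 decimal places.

Rachford–Rice: g(V/F) = Σ zᵢ(Kᵢ−1)/(1+V/F(Kᵢ−1)) = 0.
Feasibility: ΣzᵢKᵢ = 1.568, Σzᵢ/Kᵢ = 1.207 — both > 1, two phases present.
Iterate (Newton) starting at V/F = 0.5:
  V/F = 0.500: g = 0.1150, g' = -0.608 → V/F = 0.689
  V/F = 0.689: g = 0.0026, g' = -0.597 → V/F = 0.694
Converged at V/F = 0.694.
Compositions from xᵢ = zᵢ/(1+V/F(Kᵢ−1)), yᵢ = Kᵢxᵢ:
  n-hexane: x = 0.078, y = 0.274
  n-heptane: x = 0.252, y = 0.428
  o-xylene: x = 0.670, y = 0.298

y_o-xylene = 0.298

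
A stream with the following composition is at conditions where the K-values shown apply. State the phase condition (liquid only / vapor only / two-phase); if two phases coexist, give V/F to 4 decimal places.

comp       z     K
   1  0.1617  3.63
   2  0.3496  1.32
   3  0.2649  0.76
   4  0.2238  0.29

two-phase, V/F = 0.4268

ΣzᵢKᵢ = 1.3147; Σzᵢ/Kᵢ = 1.4297.
Both exceed 1, so a two-phase solution exists.
Material balance + equilibrium reduce to Σ zᵢ(Kᵢ−1)/(1+ψ(Kᵢ−1)) = 0.
Newton iteration, ψ⁰ = 0.42:
  ψ = 0.4200: g = 0.00357, g' = -0.5283 → ψ = 0.4268
Converged at ψ = 0.4268.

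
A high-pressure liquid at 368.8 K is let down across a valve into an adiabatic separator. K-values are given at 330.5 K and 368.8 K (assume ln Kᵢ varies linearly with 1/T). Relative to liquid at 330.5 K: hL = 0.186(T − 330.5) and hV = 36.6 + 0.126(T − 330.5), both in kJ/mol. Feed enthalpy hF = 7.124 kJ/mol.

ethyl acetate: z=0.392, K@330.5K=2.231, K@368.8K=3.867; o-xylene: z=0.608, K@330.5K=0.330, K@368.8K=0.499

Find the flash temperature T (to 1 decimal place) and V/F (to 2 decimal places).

T = 335.4 K, V/F = 0.17

Adiabatic flash: solve Rachford–Rice at each trial T, then check hF = ψ·hV(T) + (1−ψ)·hL(T).
  T = 330.5 K: K = (2.231, 0.330), RR gives ψ = 0.091, H_out = 3.337 kJ/mol
  T = 368.8 K: K = (3.867, 0.499), RR gives ψ = 0.570, H_out = 26.689 kJ/mol
  T = 349.6 K: K = (2.980, 0.410), RR gives ψ = 0.358, H_out = 16.228 kJ/mol
  T = 340.1 K: K = (2.591, 0.369), RR gives ψ = 0.239, H_out = 10.405 kJ/mol
  T = 335.3 K: K = (2.407, 0.349), RR gives ψ = 0.170, H_out = 7.076 kJ/mol
  T = 337.7 K: K = (2.498, 0.359), RR gives ψ = 0.206, H_out = 8.783 kJ/mol
Linear interpolation between T = 335.3 (H_out = 7.076) and T = 337.7 (H_out = 8.783) on hF = 7.124 gives T ≈ 335.4 K, at which ψ = 0.17.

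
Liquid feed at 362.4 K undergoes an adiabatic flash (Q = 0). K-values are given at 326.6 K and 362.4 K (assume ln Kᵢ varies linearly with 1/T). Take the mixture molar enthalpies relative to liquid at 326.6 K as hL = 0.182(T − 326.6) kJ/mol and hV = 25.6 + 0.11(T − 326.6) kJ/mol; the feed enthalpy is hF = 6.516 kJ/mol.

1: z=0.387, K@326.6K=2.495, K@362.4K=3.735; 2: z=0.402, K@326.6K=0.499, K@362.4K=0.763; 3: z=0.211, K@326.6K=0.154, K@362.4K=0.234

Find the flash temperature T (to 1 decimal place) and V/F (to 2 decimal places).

T = 329.1 K, V/F = 0.24

Adiabatic flash: solve Rachford–Rice at each trial T, then check hF = ψ·hV(T) + (1−ψ)·hL(T).
  T = 326.6 K: K = (2.495, 0.499, 0.154), RR gives ψ = 0.208, H_out = 5.321 kJ/mol
  T = 362.4 K: K = (3.735, 0.763, 0.234), RR gives ψ = 0.589, H_out = 20.080 kJ/mol
  T = 344.5 K: K = (3.085, 0.624, 0.192), RR gives ψ = 0.411, H_out = 13.260 kJ/mol
  T = 335.6 K: K = (2.784, 0.560, 0.173), RR gives ψ = 0.316, H_out = 9.511 kJ/mol
  T = 331.1 K: K = (2.637, 0.529, 0.163), RR gives ψ = 0.263, H_out = 7.479 kJ/mol
  T = 328.9 K: K = (2.567, 0.514, 0.159), RR gives ψ = 0.237, H_out = 6.441 kJ/mol
Linear interpolation between T = 328.9 (H_out = 6.441) and T = 331.1 (H_out = 7.479) on hF = 6.516 gives T ≈ 329.1 K, at which ψ = 0.24.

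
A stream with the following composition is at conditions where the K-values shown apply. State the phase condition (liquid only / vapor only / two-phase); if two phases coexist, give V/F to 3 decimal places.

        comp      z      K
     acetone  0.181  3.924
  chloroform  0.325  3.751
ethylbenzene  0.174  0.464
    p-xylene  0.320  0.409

ΣzᵢKᵢ = 2.141; Σzᵢ/Kᵢ = 1.290.
Both exceed 1, so a two-phase solution exists.
Rachford–Rice: g(ψ) = Σ zᵢ(Kᵢ−1)/(1+ψ(Kᵢ−1)) = 0.
Iterate (Newton) starting at ψ = 0.57:
  ψ = 0.570: g = 0.1271, g' = -0.948 → ψ = 0.704
  ψ = 0.704: g = 0.0038, g' = -0.907 → ψ = 0.708
Converged at ψ = 0.708.

two-phase, V/F = 0.708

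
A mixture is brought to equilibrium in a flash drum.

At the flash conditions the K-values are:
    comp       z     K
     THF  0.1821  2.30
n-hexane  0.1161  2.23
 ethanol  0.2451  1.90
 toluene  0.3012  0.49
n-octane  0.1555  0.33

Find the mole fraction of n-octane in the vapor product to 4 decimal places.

Newton iteration, V/F⁰ = 0.5:
  V/F = 0.5000: g = 0.02117, g' = -0.5738 → V/F = 0.5369
  V/F = 0.5369: g = -0.00010, g' = -0.5795 → V/F = 0.5367
Converged at V/F = 0.5367.
Compositions from xᵢ = zᵢ/(1+V/F(Kᵢ−1)), yᵢ = Kᵢxᵢ:
  THF: x = 0.1073, y = 0.2467
  n-hexane: x = 0.0699, y = 0.1559
  ethanol: x = 0.1653, y = 0.3140
  toluene: x = 0.4147, y = 0.2032
  n-octane: x = 0.2428, y = 0.0801

y_n-octane = 0.0801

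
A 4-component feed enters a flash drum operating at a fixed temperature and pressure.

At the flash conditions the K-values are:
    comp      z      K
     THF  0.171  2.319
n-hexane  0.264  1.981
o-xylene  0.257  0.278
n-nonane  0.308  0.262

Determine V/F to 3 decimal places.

V/F = 0.087

Material balance + equilibrium reduce to Σ zᵢ(Kᵢ−1)/(1+V/F(Kᵢ−1)) = 0.
g(0) = ΣzᵢKᵢ − 1 = 0.072 and g(1) = 1 − Σzᵢ/Kᵢ = -1.307, so a root lies in (0, 1).
Newton–Raphson from V/F = 0.5:
  V/F = 0.500: g = -0.3409, g' = -0.972 → V/F = 0.149
  V/F = 0.149: g = -0.0490, g' = -0.781 → V/F = 0.086
  V/F = 0.086: g = 0.0005, g' = -0.799 → V/F = 0.087
Converged at V/F = 0.087.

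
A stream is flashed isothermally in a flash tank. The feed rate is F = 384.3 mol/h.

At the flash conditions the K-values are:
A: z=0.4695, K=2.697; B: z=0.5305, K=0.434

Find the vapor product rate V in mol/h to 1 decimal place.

Binary case is linear: z₁(K₁−1)(1+ψ(K₂−1)) + z₂(K₂−1)(1+ψ(K₁−1)) = 0
⇒ ψ = [z₁(K₁−1)+z₂(K₂−1)] / [−(K₁−1)(K₂−1)] = 0.49648/0.96050 = 0.5169
Then V = ψ·F = 0.5169·384.3 = 198.6 mol/h and L = F − V = 185.7 mol/h.

V = 198.6 mol/h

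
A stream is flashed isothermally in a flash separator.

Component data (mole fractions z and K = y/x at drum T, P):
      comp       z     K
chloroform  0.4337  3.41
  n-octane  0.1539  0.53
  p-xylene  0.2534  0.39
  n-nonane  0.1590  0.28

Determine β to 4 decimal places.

Material balance + equilibrium reduce to Σ zᵢ(Kᵢ−1)/(1+β(Kᵢ−1)) = 0.
Check two-phase: ΣzᵢKᵢ = 1.7038 > 1 and Σzᵢ/Kᵢ = 1.6352 > 1, so g(0) = 0.7038 > 0 and g(1) = -0.6352 < 0.
Newton iteration, β⁰ = 0.5:
  β = 0.5000: g = -0.02182, g' = -0.9726 → β = 0.4776
  β = 0.4776: g = 0.00008, g' = -0.9802 → β = 0.4777
Converged at β = 0.4777.

β = 0.4777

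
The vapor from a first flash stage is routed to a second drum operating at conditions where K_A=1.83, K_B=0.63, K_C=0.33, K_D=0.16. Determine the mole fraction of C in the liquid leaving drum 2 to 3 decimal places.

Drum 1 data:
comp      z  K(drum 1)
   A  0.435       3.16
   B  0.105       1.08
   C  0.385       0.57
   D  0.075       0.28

x_C (drum 2) = 0.393

Drum 1:
Let ψ₁ = V/F and solve Σ zᵢ(Kᵢ−1)/(1+ψ₁(Kᵢ−1)) = 0.
Check two-phase: ΣzᵢKᵢ = 1.728 > 1 and Σzᵢ/Kᵢ = 1.178 > 1, so g(0) = 0.728 > 0 and g(1) = -0.178 < 0.
Iterate (Newton) starting at ψ₁ = 0.5:
  ψ₁ = 0.500: g = 0.1645, g' = -0.680 → ψ₁ = 0.742
  ψ₁ = 0.742: g = 0.0099, g' = -0.633 → ψ₁ = 0.758
Converged at ψ₁ = 0.758.
Drum-1 compositions:
  A: x = 0.165, y = 0.521
  B: x = 0.099, y = 0.107
  C: x = 0.571, y = 0.325
  D: x = 0.165, y = 0.046
Drum-2 feed = drum-1 vapor: z₂ = (0.5214, 0.1069, 0.3255, 0.0462).
Drum 2:
Material balance + equilibrium reduce to Σ zᵢ(Kᵢ−1)/(1+ψ₂(Kᵢ−1)) = 0.
Feasibility: ΣzᵢKᵢ = 1.136, Σzᵢ/Kᵢ = 1.730 — both > 1, two phases present.
Newton–Raphson from ψ₂ = 0.5:
  ψ₂ = 0.500: g = -0.1375, g' = -0.629 → ψ₂ = 0.281
  ψ₂ = 0.281: g = -0.0128, g' = -0.532 → ψ₂ = 0.257
Converged at ψ₂ = 0.257.
  A: x = 0.430, y = 0.786
  B: x = 0.118, y = 0.074
  C: x = 0.393, y = 0.130
  D: x = 0.059, y = 0.009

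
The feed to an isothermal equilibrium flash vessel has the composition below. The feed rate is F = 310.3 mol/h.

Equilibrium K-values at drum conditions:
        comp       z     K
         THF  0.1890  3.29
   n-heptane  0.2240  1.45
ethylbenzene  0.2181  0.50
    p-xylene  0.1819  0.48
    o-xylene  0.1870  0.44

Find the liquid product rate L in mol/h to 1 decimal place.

L = 227.6 mol/h

Rachford–Rice: g(V/F) = Σ zᵢ(Kᵢ−1)/(1+V/F(Kᵢ−1)) = 0.
g(0) = ΣzᵢKᵢ − 1 = 0.2253 and g(1) = 1 − Σzᵢ/Kᵢ = -0.4521, so a root lies in (0, 1).
Newton iteration, V/F⁰ = 0.5:
  V/F = 0.5000: g = -0.13460, g' = -0.5455 → V/F = 0.2533
  V/F = 0.2533: g = 0.00860, g' = -0.6499 → V/F = 0.2665
  V/F = 0.2665: g = 0.00008, g' = -0.6383 → V/F = 0.2666
Converged at V/F = 0.2666.
Then V = V/F·F = 0.2666·310.3 = 82.7 mol/h and L = F − V = 227.6 mol/h.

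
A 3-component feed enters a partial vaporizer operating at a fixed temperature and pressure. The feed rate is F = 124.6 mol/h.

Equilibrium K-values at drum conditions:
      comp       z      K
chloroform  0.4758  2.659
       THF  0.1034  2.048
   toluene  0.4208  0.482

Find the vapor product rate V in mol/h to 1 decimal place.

Iterate (Newton) starting at ψ = 0.5:
  ψ = 0.5000: g = 0.20840, g' = -0.6458 → ψ = 0.8227
  ψ = 0.8227: g = 0.01212, g' = -0.6098 → ψ = 0.8426
  ψ = 0.8426: g = -0.00005, g' = -0.6153 → ψ = 0.8425
Converged at ψ = 0.8425.
Then V = ψ·F = 0.8425·124.6 = 105.0 mol/h and L = F − V = 19.6 mol/h.

V = 105.0 mol/h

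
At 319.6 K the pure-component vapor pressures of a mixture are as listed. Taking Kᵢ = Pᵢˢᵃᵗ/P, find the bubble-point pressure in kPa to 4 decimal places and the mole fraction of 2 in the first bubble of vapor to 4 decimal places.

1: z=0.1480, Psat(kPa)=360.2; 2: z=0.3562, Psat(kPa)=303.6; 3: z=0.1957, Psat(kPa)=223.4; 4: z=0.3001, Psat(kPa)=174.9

Pbub = 257.6588 kPa, y_2 = 0.4197

At the bubble point ψ → 0, so ΣzᵢKᵢ = 1 with Kᵢ = Pᵢˢᵃᵗ/P ⇒ P = ΣzᵢPᵢˢᵃᵗ.
P = 0.1480·360.2 + 0.3562·303.6 + 0.1957·223.4 + 0.3001·174.9 = 257.6588 kPa
yᵢ = zᵢPᵢˢᵃᵗ/P ⇒ y_2 = 0.3562·303.6/257.6588 = 0.4197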